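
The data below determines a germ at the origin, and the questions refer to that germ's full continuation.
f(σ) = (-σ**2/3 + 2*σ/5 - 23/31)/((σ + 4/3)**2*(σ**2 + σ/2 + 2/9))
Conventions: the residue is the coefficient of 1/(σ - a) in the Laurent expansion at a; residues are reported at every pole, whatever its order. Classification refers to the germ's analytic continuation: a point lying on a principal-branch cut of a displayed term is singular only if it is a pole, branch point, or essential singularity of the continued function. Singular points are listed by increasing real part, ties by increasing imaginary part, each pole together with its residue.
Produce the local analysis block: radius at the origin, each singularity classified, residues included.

Denominator factor (σ + 4/3)^2: pole of order 2 at -4/3, modulus 4/3.
Denominator factor (σ**2 + σ/2 + 2/9): discriminant -23/36, complex-conjugate roots (-1/4) + ((1/12)*sqrt(23))*i and (-1/4) - ((1/12)*sqrt(23))*i; poles of order 1, moduli (1/3)*sqrt(2) and (1/3)*sqrt(2).
The radius of convergence is the smallest modulus among the singular points: (1/3)*sqrt(2).
At the order-2 pole -4/3 set g(σ) = (σ - (-4/3))^2*f(σ) = (-σ**2/3 + 2*σ/5 - 23/31)/(σ**2 + σ/2 + 2/9).
Order-2 pole: residue = g'(a); g'(-4/3) = -58469/44640, so the residue is -58469/44640.
The factor σ**2 + σ/2 + 2/9 splits as (σ - a)(σ - a') with a = (-1/4) - ((1/12)*sqrt(23))*i, a' = (-1/4) + ((1/12)*sqrt(23))*i. At the order-1 pole a set g(σ) = (σ - a)*f(σ) = [(-σ**2/3 + 2*σ/5 - 23/31)/(σ + 4/3)**2] / (σ - a').
Simple pole: residue = g(a) at a = (-1/4) - ((1/12)*sqrt(23))*i, which is (58469/89280) - ((37645/410688)*sqrt(23))*i.
The factor σ**2 + σ/2 + 2/9 splits as (σ - a)(σ - a') with a = (-1/4) + ((1/12)*sqrt(23))*i, a' = (-1/4) - ((1/12)*sqrt(23))*i. At the order-1 pole a set g(σ) = (σ - a)*f(σ) = [(-σ**2/3 + 2*σ/5 - 23/31)/(σ + 4/3)**2] / (σ - a').
Simple pole: residue = g(a) at a = (-1/4) + ((1/12)*sqrt(23))*i, which is (58469/89280) + ((37645/410688)*sqrt(23))*i.
List the singular points by increasing real part (a conjugate pair: the negative imaginary part first).

Radius of convergence at 0: (1/3)*sqrt(2).
At -4/3: a pole of order 2; residue -58469/44640.
At (-1/4) - ((1/12)*sqrt(23))*i: a pole of order 1; residue (58469/89280) - ((37645/410688)*sqrt(23))*i.
At (-1/4) + ((1/12)*sqrt(23))*i: a pole of order 1; residue (58469/89280) + ((37645/410688)*sqrt(23))*i.


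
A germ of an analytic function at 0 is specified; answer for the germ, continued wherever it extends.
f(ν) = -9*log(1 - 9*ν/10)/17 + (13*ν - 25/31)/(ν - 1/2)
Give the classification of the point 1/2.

The point is a pole of order 1.

The denominator factor ν - 1/2 vanishes at 1/2 and appears to the power 1; the numerator there equals 353/62, nonzero, and no other factor vanishes.
The branch terms are analytic at this point.
Hence a pole whose order is the multiplicity, 1.


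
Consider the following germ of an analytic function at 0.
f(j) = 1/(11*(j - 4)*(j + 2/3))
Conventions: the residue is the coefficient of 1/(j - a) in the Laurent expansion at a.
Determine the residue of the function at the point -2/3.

The residue is -3/154.

At the order-1 pole -2/3 set g(j) = (j - (-2/3))*f(j) = 1/(11*(j - 4)).
Simple pole: residue = g(a) at a = -2/3, which is -3/154.


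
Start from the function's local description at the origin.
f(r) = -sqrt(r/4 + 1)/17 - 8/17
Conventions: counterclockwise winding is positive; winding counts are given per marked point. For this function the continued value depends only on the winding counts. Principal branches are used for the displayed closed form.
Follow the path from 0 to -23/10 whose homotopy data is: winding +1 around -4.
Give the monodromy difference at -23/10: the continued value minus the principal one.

Continued minus principal equals (1/170)*sqrt(170).

The rational part is single-valued and drops out of the difference; each branch term changes only by its own monodromy.
(-1/17)*sqrt(1 - r/(-4)): winding +1 is odd, the square root flips sign, contributing -2*(-1/17)*sqrt(1 - (-23/10)/(-4)) = -2*(-1/17)*sqrt(17/40) = (1/170)*sqrt(170).
Summing the contributions at r = -23/10 gives (1/170)*sqrt(170).


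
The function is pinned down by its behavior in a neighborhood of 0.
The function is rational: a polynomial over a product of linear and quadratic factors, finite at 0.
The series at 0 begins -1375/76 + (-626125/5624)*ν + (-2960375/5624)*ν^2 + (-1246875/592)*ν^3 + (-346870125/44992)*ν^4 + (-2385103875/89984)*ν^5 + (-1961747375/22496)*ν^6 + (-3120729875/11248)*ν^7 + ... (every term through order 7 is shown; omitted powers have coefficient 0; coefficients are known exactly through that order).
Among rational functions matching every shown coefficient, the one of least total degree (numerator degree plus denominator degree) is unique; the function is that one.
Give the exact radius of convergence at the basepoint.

The radius of convergence is 2/5.

No rational of total degree below 6 reproduces all 8 coefficients; solving the [1/5] Pade equations on them gives f(ν) = (28*ν/37 + 22/19)/((ν - 2/5)**3*(ν + 1)**2), whose expansion matches every shown term.
Denominator factor (ν - 2/5)^3: pole of order 3 at 2/5, modulus 2/5.
Denominator factor (ν + 1)^2: pole of order 2 at -1, modulus 1.
The radius of convergence is the smallest modulus among the singular points: 2/5.


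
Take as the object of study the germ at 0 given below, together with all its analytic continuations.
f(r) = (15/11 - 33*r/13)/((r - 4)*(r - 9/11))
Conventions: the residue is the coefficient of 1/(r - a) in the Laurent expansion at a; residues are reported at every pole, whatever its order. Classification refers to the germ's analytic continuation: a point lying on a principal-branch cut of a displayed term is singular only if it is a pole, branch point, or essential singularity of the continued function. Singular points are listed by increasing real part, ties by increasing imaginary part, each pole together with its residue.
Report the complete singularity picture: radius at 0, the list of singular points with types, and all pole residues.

Denominator factor (r - 4): pole of order 1 at 4, modulus 4.
Denominator factor (r - 9/11): pole of order 1 at 9/11, modulus 9/11.
The radius of convergence is the smallest modulus among the singular points: 9/11.
At the order-1 pole 9/11 set g(r) = (r - (9/11))*f(r) = (15/11 - 33*r/13)/(r - 4).
Simple pole: residue = g(a) at a = 9/11, which is 102/455.
At the order-1 pole 4 set g(r) = (r - (4))*f(r) = (15/11 - 33*r/13)/(r - 9/11).
Simple pole: residue = g(a) at a = 4, which is -1257/455.
List the singular points by increasing real part (a conjugate pair: the negative imaginary part first).

Radius of convergence at 0: 9/11.
At 9/11: a pole of order 1; residue 102/455.
At 4: a pole of order 1; residue -1257/455.


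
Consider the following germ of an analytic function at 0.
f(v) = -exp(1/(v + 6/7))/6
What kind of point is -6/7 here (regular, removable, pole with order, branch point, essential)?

The point is an essential singularity.

The exponent 1/(v - (-6/7)) has a pole at -6/7, so exp(1/(v - (-6/7))) takes every nonzero value near it: an essential singularity (not a pole of any order).


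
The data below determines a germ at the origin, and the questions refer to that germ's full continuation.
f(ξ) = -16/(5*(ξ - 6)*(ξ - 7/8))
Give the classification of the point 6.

The denominator factor ξ - 6 vanishes at 6 and appears to the power 1; the numerator there equals -16/5, nonzero, and no other factor vanishes.
Hence a pole whose order is the multiplicity, 1.

The point is a pole of order 1.


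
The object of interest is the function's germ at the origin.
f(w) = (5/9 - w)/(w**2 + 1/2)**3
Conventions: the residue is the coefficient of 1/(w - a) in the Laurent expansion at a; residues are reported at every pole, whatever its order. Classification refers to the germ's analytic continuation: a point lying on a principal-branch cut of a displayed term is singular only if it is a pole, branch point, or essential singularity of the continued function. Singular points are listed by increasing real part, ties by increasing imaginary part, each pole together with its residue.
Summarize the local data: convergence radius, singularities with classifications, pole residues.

Radius of convergence at 0: (1/2)*sqrt(2).
At -((1/2)*sqrt(2))*i: a pole of order 3; residue ((5/12)*sqrt(2))*i.
At ((1/2)*sqrt(2))*i: a pole of order 3; residue -((5/12)*sqrt(2))*i.

Denominator factor (w**2 + 1/2)^3: discriminant -2, complex-conjugate roots ((1/2)*sqrt(2))*i and -((1/2)*sqrt(2))*i; poles of order 3, moduli (1/2)*sqrt(2) and (1/2)*sqrt(2).
The radius of convergence is the smallest modulus among the singular points: (1/2)*sqrt(2).
The factor w**2 + 1/2 splits as (w - a)(w - a') with a = -((1/2)*sqrt(2))*i, a' = ((1/2)*sqrt(2))*i. At the order-3 pole a set g(w) = (w - a)^3*f(w) = [5/9 - w] / (w - a')^3.
Order-3 pole: residue = g''(a)/2; g''(-((1/2)*sqrt(2))*i) = ((5/6)*sqrt(2))*i, so the residue is ((5/12)*sqrt(2))*i.
The factor w**2 + 1/2 splits as (w - a)(w - a') with a = ((1/2)*sqrt(2))*i, a' = -((1/2)*sqrt(2))*i. At the order-3 pole a set g(w) = (w - a)^3*f(w) = [5/9 - w] / (w - a')^3.
Order-3 pole: residue = g''(a)/2; g''(((1/2)*sqrt(2))*i) = -((5/6)*sqrt(2))*i, so the residue is -((5/12)*sqrt(2))*i.
List the singular points by increasing real part (a conjugate pair: the negative imaginary part first).


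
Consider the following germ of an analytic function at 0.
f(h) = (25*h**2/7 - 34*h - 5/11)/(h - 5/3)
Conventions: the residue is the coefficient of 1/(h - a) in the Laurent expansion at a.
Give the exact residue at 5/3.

The residue is -32710/693.

At the order-1 pole 5/3 set g(h) = (h - (5/3))*f(h) = 25*h**2/7 - 34*h - 5/11.
Simple pole: residue = g(a) at a = 5/3, which is -32710/693.


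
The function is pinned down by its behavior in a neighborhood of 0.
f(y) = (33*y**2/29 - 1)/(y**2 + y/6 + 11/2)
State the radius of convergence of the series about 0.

The radius of convergence is (1/2)*sqrt(22).

Denominator factor (y**2 + y/6 + 11/2): discriminant -791/36, complex-conjugate roots (-1/12) + ((1/12)*sqrt(791))*i and (-1/12) - ((1/12)*sqrt(791))*i; poles of order 1, moduli (1/2)*sqrt(22) and (1/2)*sqrt(22).
The radius of convergence is the smallest modulus among the singular points: (1/2)*sqrt(22).


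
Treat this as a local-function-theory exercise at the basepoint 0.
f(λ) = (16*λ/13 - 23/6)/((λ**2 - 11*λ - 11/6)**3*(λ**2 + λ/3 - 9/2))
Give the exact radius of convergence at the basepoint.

Denominator factor (λ**2 - 11*λ - 11/6)^3: discriminant 385/3, real irrational roots 11/2 + (1/6)*sqrt(1155) and 11/2 - (1/6)*sqrt(1155); poles of order 3, moduli 11/2 + (1/6)*sqrt(1155) and -11/2 + (1/6)*sqrt(1155).
Denominator factor (λ**2 + λ/3 - 9/2): discriminant 163/9, real irrational roots -1/6 + (1/6)*sqrt(163) and -1/6 - (1/6)*sqrt(163); poles of order 1, moduli -1/6 + (1/6)*sqrt(163) and 1/6 + (1/6)*sqrt(163).
The radius of convergence is the smallest modulus among the singular points: -11/2 + (1/6)*sqrt(1155).

The radius of convergence is -11/2 + (1/6)*sqrt(1155).


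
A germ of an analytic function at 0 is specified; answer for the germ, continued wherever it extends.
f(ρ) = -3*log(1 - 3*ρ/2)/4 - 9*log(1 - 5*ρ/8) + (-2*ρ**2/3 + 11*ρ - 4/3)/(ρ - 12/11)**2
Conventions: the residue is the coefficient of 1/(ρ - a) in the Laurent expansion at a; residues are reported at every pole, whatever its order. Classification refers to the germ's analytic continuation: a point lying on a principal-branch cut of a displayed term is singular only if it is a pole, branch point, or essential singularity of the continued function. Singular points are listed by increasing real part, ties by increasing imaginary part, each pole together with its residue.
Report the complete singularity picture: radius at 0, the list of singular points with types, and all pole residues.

Denominator factor (ρ - 12/11)^2: pole of order 2 at 12/11, modulus 12/11.
Branch term (-9)*log(1 - ρ/(8/5)): its argument vanishes at ρ = 8/5, a logarithmic branch point, modulus 8/5.
Branch term (-3/4)*log(1 - ρ/(2/3)): its argument vanishes at ρ = 2/3, a logarithmic branch point, modulus 2/3.
The radius of convergence is the smallest modulus among the singular points: 2/3.
The branch terms are analytic at 12/11 and contribute nothing to the residue; only the rational part matters.
At the order-2 pole 12/11 set g(ρ) = (ρ - (12/11))^2*(rational part) = -2*ρ**2/3 + 11*ρ - 4/3.
Order-2 pole: residue = g'(a); g'(12/11) = 105/11, so the residue is 105/11.
List the singular points by increasing real part (a conjugate pair: the negative imaginary part first).

Radius of convergence at 0: 2/3.
At 2/3: a logarithmic branch point.
At 12/11: a pole of order 2; residue 105/11.
At 8/5: a logarithmic branch point.


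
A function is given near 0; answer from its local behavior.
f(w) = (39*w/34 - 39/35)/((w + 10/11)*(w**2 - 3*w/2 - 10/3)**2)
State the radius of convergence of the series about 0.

Denominator factor (w + 10/11): pole of order 1 at -10/11, modulus 10/11.
Denominator factor (w**2 - 3*w/2 - 10/3)^2: discriminant 187/12, real irrational roots 3/4 + (1/12)*sqrt(561) and 3/4 - (1/12)*sqrt(561); poles of order 2, moduli 3/4 + (1/12)*sqrt(561) and -3/4 + (1/12)*sqrt(561).
The radius of convergence is the smallest modulus among the singular points: 10/11.

The radius of convergence is 10/11.


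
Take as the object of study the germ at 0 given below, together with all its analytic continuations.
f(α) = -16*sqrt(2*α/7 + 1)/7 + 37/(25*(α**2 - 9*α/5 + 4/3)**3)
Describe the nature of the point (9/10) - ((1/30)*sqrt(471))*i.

The point is a pole of order 3.

The denominator factor α**2 - 9*α/5 + 4/3 vanishes at (9/10) - ((1/30)*sqrt(471))*i and appears to the power 3; the numerator there equals 37/25, nonzero, and no other factor vanishes.
The branch terms are analytic at this point.
Hence a pole whose order is the multiplicity, 3.


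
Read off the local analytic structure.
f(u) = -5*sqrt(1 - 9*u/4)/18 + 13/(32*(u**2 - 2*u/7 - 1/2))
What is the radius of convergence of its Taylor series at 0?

Denominator factor (u**2 - 2*u/7 - 1/2): discriminant 102/49, real irrational roots 1/7 + (1/14)*sqrt(102) and 1/7 - (1/14)*sqrt(102); poles of order 1, moduli 1/7 + (1/14)*sqrt(102) and -1/7 + (1/14)*sqrt(102).
Branch term (-5/18)*sqrt(1 - u/(4/9)): its argument vanishes at u = 4/9, a square-root branch point, modulus 4/9.
The radius of convergence is the smallest modulus among the singular points: 4/9.

The radius of convergence is 4/9.


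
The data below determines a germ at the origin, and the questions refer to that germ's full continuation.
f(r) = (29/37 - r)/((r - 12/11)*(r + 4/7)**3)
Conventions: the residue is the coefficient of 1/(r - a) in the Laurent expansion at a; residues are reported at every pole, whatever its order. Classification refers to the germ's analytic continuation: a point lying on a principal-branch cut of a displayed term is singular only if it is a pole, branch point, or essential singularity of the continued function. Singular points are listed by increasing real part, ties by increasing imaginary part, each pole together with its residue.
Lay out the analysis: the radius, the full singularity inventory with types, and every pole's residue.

Radius of convergence at 0: 4/7.
At -4/7: a pole of order 3; residue 5187875/77594624.
At 12/11: a pole of order 1; residue -5187875/77594624.

Denominator factor (r + 4/7)^3: pole of order 3 at -4/7, modulus 4/7.
Denominator factor (r - 12/11): pole of order 1 at 12/11, modulus 12/11.
The radius of convergence is the smallest modulus among the singular points: 4/7.
At the order-3 pole -4/7 set g(r) = (r - (-4/7))^3*f(r) = (29/37 - r)/(r - 12/11).
Order-3 pole: residue = g''(a)/2; g''(-4/7) = 5187875/38797312, so the residue is 5187875/77594624.
At the order-1 pole 12/11 set g(r) = (r - (12/11))*f(r) = (29/37 - r)/(r + 4/7)**3.
Simple pole: residue = g(a) at a = 12/11, which is -5187875/77594624.
List the singular points by increasing real part (a conjugate pair: the negative imaginary part first).


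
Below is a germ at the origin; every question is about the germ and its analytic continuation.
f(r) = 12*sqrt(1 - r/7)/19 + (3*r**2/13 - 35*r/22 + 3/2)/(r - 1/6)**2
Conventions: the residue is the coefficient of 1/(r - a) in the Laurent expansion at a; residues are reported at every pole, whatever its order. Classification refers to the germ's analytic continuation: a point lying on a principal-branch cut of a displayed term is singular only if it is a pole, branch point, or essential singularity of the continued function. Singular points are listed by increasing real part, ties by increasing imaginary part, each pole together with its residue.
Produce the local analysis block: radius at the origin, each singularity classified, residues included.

Denominator factor (r - 1/6)^2: pole of order 2 at 1/6, modulus 1/6.
Branch term (12/19)*sqrt(1 - r/(7)): its argument vanishes at r = 7, a square-root branch point, modulus 7.
The radius of convergence is the smallest modulus among the singular points: 1/6.
The branch term is analytic at 1/6 and contributes nothing to the residue; only the rational part matters.
At the order-2 pole 1/6 set g(r) = (r - (1/6))^2*(rational part) = 3*r**2/13 - 35*r/22 + 3/2.
Order-2 pole: residue = g'(a); g'(1/6) = -433/286, so the residue is -433/286.
List the singular points by increasing real part (a conjugate pair: the negative imaginary part first).

Radius of convergence at 0: 1/6.
At 1/6: a pole of order 2; residue -433/286.
At 7: an algebraic (square-root) branch point.


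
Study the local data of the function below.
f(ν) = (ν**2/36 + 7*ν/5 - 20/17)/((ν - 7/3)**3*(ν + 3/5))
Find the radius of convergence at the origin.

The radius of convergence is 3/5.

Denominator factor (ν + 3/5): pole of order 1 at -3/5, modulus 3/5.
Denominator factor (ν - 7/3)^3: pole of order 3 at 7/3, modulus 7/3.
The radius of convergence is the smallest modulus among the singular points: 3/5.


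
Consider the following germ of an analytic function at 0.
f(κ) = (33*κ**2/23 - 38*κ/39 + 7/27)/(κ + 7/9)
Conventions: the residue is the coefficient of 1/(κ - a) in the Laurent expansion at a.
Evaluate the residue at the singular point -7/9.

At the order-1 pole -7/9 set g(κ) = (κ - (-7/9))*f(κ) = 33*κ**2/23 - 38*κ/39 + 7/27.
Simple pole: residue = g(a) at a = -7/9, which is 15218/8073.

The residue is 15218/8073.


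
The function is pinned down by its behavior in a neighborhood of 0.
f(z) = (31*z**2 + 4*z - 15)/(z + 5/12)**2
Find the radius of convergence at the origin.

Denominator factor (z + 5/12)^2: pole of order 2 at -5/12, modulus 5/12.
The radius of convergence is the smallest modulus among the singular points: 5/12.

The radius of convergence is 5/12.


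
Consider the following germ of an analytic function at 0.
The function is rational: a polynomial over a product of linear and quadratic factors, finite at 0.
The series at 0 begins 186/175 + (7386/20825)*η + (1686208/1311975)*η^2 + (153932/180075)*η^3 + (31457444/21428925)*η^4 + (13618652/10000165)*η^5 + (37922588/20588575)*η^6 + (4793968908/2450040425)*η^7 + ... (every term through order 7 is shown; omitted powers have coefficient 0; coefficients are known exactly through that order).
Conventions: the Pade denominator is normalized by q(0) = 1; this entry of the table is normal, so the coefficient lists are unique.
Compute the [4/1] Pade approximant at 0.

The Pade approximant has numerator coefficients [186/175, -14770999392/23396473975, 11844087526/12386368575, -23688175052/70189421925, 47376350104/70189421925]; denominator coefficients [1, -51069945/55050527].

Taylor coefficients needed (read off): a_0 = 186/175, a_1 = 7386/20825, a_2 = 1686208/1311975, a_3 = 153932/180075, a_4 = 31457444/21428925, a_5 = 13618652/10000165.
Write the denominator as Q(η) = 1 + q1*η. Requiring Q*f - P = O(η^6) with deg P <= 4 kills the coefficients of η^5..η^5 in Q*f:
  η^5: a_5 + q1*a_4 = 0, i.e. 13618652/10000165 + (31457444/21428925)*q1 = 0.
Solving this linear system: q1 = -51069945/55050527.
The numerator is Q*f truncated at degree 4: P0 = a_0 = 186/175; P1 = a_1 + q1*a_0 = -14770999392/23396473975; P2 = a_2 + q1*a_1 = 11844087526/12386368575; P3 = a_3 + q1*a_2 = -23688175052/70189421925; P4 = a_4 + q1*a_3 = 47376350104/70189421925.


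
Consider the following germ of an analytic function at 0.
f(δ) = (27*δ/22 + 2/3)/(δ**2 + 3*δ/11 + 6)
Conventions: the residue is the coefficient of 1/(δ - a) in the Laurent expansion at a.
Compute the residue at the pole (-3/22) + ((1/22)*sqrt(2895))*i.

The residue is (27/44) - ((145/76428)*sqrt(2895))*i.

The factor δ**2 + 3*δ/11 + 6 splits as (δ - a)(δ - a') with a = (-3/22) + ((1/22)*sqrt(2895))*i, a' = (-3/22) - ((1/22)*sqrt(2895))*i. At the order-1 pole a set g(δ) = (δ - a)*f(δ) = [27*δ/22 + 2/3] / (δ - a').
Simple pole: residue = g(a) at a = (-3/22) + ((1/22)*sqrt(2895))*i, which is (27/44) - ((145/76428)*sqrt(2895))*i.


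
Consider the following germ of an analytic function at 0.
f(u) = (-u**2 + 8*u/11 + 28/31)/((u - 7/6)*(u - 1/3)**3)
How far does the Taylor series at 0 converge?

The radius of convergence is 1/3.

Denominator factor (u - 1/3)^3: pole of order 3 at 1/3, modulus 1/3.
Denominator factor (u - 7/6): pole of order 1 at 7/6, modulus 7/6.
The radius of convergence is the smallest modulus among the singular points: 1/3.


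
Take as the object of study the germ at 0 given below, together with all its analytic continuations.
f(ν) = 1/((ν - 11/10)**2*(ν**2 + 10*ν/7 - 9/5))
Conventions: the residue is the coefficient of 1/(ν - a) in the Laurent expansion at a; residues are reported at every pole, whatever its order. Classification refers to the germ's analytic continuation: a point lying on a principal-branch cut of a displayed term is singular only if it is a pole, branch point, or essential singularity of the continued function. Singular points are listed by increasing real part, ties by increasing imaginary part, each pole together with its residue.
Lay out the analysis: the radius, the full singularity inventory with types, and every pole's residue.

Denominator factor (ν - 11/10)^2: pole of order 2 at 11/10, modulus 11/10.
Denominator factor (ν**2 + 10*ν/7 - 9/5): discriminant 2264/245, real irrational roots -5/7 + (1/35)*sqrt(2830) and -5/7 - (1/35)*sqrt(2830); poles of order 1, moduli -5/7 + (1/35)*sqrt(2830) and 5/7 + (1/35)*sqrt(2830).
The radius of convergence is the smallest modulus among the singular points: -5/7 + (1/35)*sqrt(2830).
The factor ν**2 + 10*ν/7 - 9/5 splits as (ν - a)(ν - a') with a = -5/7 - (1/35)*sqrt(2830), a' = -5/7 + (1/35)*sqrt(2830). At the order-1 pole a set g(ν) = (ν - a)*f(ν) = [(ν - 11/10)**(-2)] / (ν - a').
Simple pole: residue = g(a) at a = -5/7 - (1/35)*sqrt(2830), which is 889000/471969 - (4803575/133567227)*sqrt(2830).
The factor ν**2 + 10*ν/7 - 9/5 splits as (ν - a)(ν - a') with a = -5/7 + (1/35)*sqrt(2830), a' = -5/7 - (1/35)*sqrt(2830). At the order-1 pole a set g(ν) = (ν - a)*f(ν) = [(ν - 11/10)**(-2)] / (ν - a').
Simple pole: residue = g(a) at a = -5/7 + (1/35)*sqrt(2830), which is 889000/471969 + (4803575/133567227)*sqrt(2830).
At the order-2 pole 11/10 set g(ν) = (ν - (11/10))^2*f(ν) = 1/(ν**2 + 10*ν/7 - 9/5).
Order-2 pole: residue = g'(a); g'(11/10) = -1778000/471969, so the residue is -1778000/471969.
List the singular points by increasing real part (a conjugate pair: the negative imaginary part first).

Radius of convergence at 0: -5/7 + (1/35)*sqrt(2830).
At -5/7 - (1/35)*sqrt(2830): a pole of order 1; residue 889000/471969 - (4803575/133567227)*sqrt(2830).
At -5/7 + (1/35)*sqrt(2830): a pole of order 1; residue 889000/471969 + (4803575/133567227)*sqrt(2830).
At 11/10: a pole of order 2; residue -1778000/471969.


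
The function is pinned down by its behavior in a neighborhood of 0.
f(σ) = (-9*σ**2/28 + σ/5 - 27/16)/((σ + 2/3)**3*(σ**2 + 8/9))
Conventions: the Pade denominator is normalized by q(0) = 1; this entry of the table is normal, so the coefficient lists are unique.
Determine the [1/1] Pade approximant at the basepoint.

Taylor coefficients needed (expand at 0): a_0 = -6561/1024, a_1 = 303021/10240, a_2 = -24063561/286720.
Write the denominator as Q(σ) = 1 + q1*σ. Requiring Q*f - P = O(σ^3) with deg P <= 1 kills the coefficients of σ^2..σ^2 in Q*f:
  σ^2: a_2 + q1*a_1 = 0, i.e. -24063561/286720 + (303021/10240)*q1 = 0.
Solving this linear system: q1 = 99027/34916.
The numerator is Q*f truncated at degree 1: P0 = a_0 = -6561/1024; P1 = a_1 + q1*a_0 = 2041559883/178769920.

The Pade approximant has numerator coefficients [-6561/1024, 2041559883/178769920]; denominator coefficients [1, 99027/34916].


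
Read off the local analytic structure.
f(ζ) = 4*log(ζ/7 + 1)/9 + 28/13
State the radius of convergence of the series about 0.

Branch term (4/9)*log(1 - ζ/(-7)): its argument vanishes at ζ = -7, a logarithmic branch point, modulus 7.
The radius of convergence is the smallest modulus among the singular points: 7.

The radius of convergence is 7.


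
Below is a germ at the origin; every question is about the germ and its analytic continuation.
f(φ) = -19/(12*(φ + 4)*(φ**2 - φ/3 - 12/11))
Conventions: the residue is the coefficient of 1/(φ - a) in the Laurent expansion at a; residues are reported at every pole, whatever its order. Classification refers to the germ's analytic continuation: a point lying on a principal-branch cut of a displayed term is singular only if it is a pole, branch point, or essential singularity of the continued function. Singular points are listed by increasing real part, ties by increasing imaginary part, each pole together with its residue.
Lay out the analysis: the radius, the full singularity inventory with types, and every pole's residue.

Denominator factor (φ + 4): pole of order 1 at -4, modulus 4.
Denominator factor (φ**2 - φ/3 - 12/11): discriminant 443/99, real irrational roots 1/6 + (1/66)*sqrt(4873) and 1/6 - (1/66)*sqrt(4873); poles of order 1, moduli 1/6 + (1/66)*sqrt(4873) and -1/6 + (1/66)*sqrt(4873).
The radius of convergence is the smallest modulus among the singular points: -1/6 + (1/66)*sqrt(4873).
At the order-1 pole -4 set g(φ) = (φ - (-4))*f(φ) = -19/(12*(φ**2 - φ/3 - 12/11)).
Simple pole: residue = g(a) at a = -4, which is -209/2144.
The factor φ**2 - φ/3 - 12/11 splits as (φ - a)(φ - a') with a = 1/6 - (1/66)*sqrt(4873), a' = 1/6 + (1/66)*sqrt(4873). At the order-1 pole a set g(φ) = (φ - a)*f(φ) = [-19/(12*(φ + 4))] / (φ - a').
Simple pole: residue = g(a) at a = 1/6 - (1/66)*sqrt(4873), which is 209/4288 + (5225/1899584)*sqrt(4873).
The factor φ**2 - φ/3 - 12/11 splits as (φ - a)(φ - a') with a = 1/6 + (1/66)*sqrt(4873), a' = 1/6 - (1/66)*sqrt(4873). At the order-1 pole a set g(φ) = (φ - a)*f(φ) = [-19/(12*(φ + 4))] / (φ - a').
Simple pole: residue = g(a) at a = 1/6 + (1/66)*sqrt(4873), which is 209/4288 - (5225/1899584)*sqrt(4873).
List the singular points by increasing real part (a conjugate pair: the negative imaginary part first).

Radius of convergence at 0: -1/6 + (1/66)*sqrt(4873).
At -4: a pole of order 1; residue -209/2144.
At 1/6 - (1/66)*sqrt(4873): a pole of order 1; residue 209/4288 + (5225/1899584)*sqrt(4873).
At 1/6 + (1/66)*sqrt(4873): a pole of order 1; residue 209/4288 - (5225/1899584)*sqrt(4873).


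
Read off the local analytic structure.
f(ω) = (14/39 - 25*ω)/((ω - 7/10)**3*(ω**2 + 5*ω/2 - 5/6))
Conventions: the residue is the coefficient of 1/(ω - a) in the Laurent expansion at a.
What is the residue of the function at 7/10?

The residue is -4363513125/122121103.

At the order-3 pole 7/10 set g(ω) = (ω - (7/10))^3*f(ω) = (14/39 - 25*ω)/(ω**2 + 5*ω/2 - 5/6).
Order-3 pole: residue = g''(a)/2; g''(7/10) = -8727026250/122121103, so the residue is -4363513125/122121103.


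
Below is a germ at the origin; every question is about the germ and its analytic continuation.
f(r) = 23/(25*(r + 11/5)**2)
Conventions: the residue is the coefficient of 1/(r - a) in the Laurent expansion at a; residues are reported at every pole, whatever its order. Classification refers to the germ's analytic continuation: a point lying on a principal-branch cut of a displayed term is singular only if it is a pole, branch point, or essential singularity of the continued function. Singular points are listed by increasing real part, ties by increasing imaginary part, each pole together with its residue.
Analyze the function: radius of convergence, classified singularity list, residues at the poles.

Radius of convergence at 0: 11/5.
At -11/5: a pole of order 2; residue 0.

Denominator factor (r + 11/5)^2: pole of order 2 at -11/5, modulus 11/5.
The radius of convergence is the smallest modulus among the singular points: 11/5.
At the order-2 pole -11/5 set g(r) = (r - (-11/5))^2*f(r) = 23/25.
Order-2 pole: residue = g'(a); g'(-11/5) = 0, so the residue is 0.


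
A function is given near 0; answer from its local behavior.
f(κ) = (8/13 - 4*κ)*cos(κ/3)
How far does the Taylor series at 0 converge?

The factor cos(κ/3) is entire and contributes no finite singular point.
The polynomial part has no poles.
No finite singular points: the Taylor series at 0 converges everywhere.

The radius of convergence is infinite.


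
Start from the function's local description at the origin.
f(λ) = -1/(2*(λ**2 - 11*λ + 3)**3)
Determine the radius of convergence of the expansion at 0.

The radius of convergence is 11/2 - (1/2)*sqrt(109).

Denominator factor (λ**2 - 11*λ + 3)^3: discriminant 109, real irrational roots 11/2 + (1/2)*sqrt(109) and 11/2 - (1/2)*sqrt(109); poles of order 3, moduli 11/2 + (1/2)*sqrt(109) and 11/2 - (1/2)*sqrt(109).
The radius of convergence is the smallest modulus among the singular points: 11/2 - (1/2)*sqrt(109).


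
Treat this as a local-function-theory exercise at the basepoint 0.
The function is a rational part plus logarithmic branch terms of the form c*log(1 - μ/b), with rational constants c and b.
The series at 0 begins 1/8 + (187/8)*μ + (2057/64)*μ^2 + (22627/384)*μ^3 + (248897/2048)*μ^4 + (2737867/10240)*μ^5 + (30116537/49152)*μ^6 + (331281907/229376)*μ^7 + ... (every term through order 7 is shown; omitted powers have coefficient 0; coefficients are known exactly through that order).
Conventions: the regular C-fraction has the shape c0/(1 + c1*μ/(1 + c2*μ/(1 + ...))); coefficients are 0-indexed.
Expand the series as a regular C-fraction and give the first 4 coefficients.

The regular C-fraction coefficients are [1/8, -187, 1485/8, 11/3240].

Taylor coefficients (read off): a_0 = 1/8, a_1 = 187/8, a_2 = 2057/64, a_3 = 22627/384.
c0 = a_0 = 1/8. Peel one level at a time: if S = 1 + c*μ/S' with S'(0) = 1, then c is the μ-coefficient of S and S' = c*μ/(S - 1).
S_1 = c0/f = 1 + (-187)*μ + (277695/8)*μ^2 + ...; c1 = -187.
S_2 = c1*μ/(S_1 - 1) = 1 + (1485/8)*μ + (-121/192)*μ^2 + ...; c2 = 1485/8.
S_3 = c2*μ/(S_2 - 1) = 1 + (11/3240)*μ + ...; c3 = 11/3240.


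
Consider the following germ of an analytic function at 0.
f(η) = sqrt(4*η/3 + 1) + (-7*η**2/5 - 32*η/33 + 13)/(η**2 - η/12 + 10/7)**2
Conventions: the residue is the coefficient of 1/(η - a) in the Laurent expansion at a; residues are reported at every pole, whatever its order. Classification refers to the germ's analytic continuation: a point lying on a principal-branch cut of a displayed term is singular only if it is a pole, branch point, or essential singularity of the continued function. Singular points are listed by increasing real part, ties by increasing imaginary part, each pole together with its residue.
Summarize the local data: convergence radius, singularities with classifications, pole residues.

Radius of convergence at 0: 3/4.
At -3/4: an algebraic (square-root) branch point.
At (1/24) - ((1/168)*sqrt(40271))*i: a pole of order 2; residue ((2916480/364067099)*sqrt(40271))*i.
At (1/24) + ((1/168)*sqrt(40271))*i: a pole of order 2; residue -((2916480/364067099)*sqrt(40271))*i.


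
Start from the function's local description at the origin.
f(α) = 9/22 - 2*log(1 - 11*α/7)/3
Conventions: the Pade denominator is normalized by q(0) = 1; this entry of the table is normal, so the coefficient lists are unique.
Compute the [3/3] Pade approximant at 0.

The Pade approximant has numerator coefficients [9/22, 1/12, -1529/1470, 48763/123480]; denominator coefficients [1, -33/14, 363/245, -1331/6860].

Taylor coefficients needed (expand at 0): a_0 = 9/22, a_1 = 22/21, a_2 = 121/147, a_3 = 2662/3087, a_4 = 14641/14406, a_5 = 322102/252105, a_6 = 1771561/1058841.
Write the denominator as Q(α) = 1 + q1*α + q2*α^2 + q3*α^3. Requiring Q*f - P = O(α^7) with deg P <= 3 kills the coefficients of α^4..α^6 in Q*f:
  α^4: a_4 + q1*a_3 + q2*a_2 + q3*a_1 = 0, i.e. 14641/14406 + (2662/3087)*q1 + (121/147)*q2 + (22/21)*q3 = 0.
  α^5: a_5 + q1*a_4 + q2*a_3 + q3*a_2 = 0, i.e. 322102/252105 + (14641/14406)*q1 + (2662/3087)*q2 + (121/147)*q3 = 0.
  α^6: a_6 + q1*a_5 + q2*a_4 + q3*a_3 = 0, i.e. 1771561/1058841 + (322102/252105)*q1 + (14641/14406)*q2 + (2662/3087)*q3 = 0.
Solving this linear system: q1 = -33/14, q2 = 363/245, q3 = -1331/6860.
The numerator is Q*f truncated at degree 3: P0 = a_0 = 9/22; P1 = a_1 + q1*a_0 = 1/12; P2 = a_2 + q1*a_1 + q2*a_0 = -1529/1470; P3 = a_3 + q1*a_2 + q2*a_1 + q3*a_0 = 48763/123480.


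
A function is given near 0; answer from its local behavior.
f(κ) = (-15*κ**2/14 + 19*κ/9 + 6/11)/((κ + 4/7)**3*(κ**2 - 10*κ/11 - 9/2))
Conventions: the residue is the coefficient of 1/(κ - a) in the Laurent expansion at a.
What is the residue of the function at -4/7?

The residue is 532879695523/550047825171.

At the order-3 pole -4/7 set g(κ) = (κ - (-4/7))^3*f(κ) = (-15*κ**2/14 + 19*κ/9 + 6/11)/(κ**2 - 10*κ/11 - 9/2).
Order-3 pole: residue = g''(a)/2; g''(-4/7) = 1065759391046/550047825171, so the residue is 532879695523/550047825171.


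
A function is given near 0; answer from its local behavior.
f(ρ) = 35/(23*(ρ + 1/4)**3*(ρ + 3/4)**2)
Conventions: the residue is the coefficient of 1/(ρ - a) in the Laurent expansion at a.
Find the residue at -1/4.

At the order-3 pole -1/4 set g(ρ) = (ρ - (-1/4))^3*f(ρ) = 35/(23*(ρ + 3/4)**2).
Order-3 pole: residue = g''(a)/2; g''(-1/4) = 3360/23, so the residue is 1680/23.

The residue is 1680/23.


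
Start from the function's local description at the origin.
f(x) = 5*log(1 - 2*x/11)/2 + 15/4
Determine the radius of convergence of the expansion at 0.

The radius of convergence is 11/2.

Branch term (5/2)*log(1 - x/(11/2)): its argument vanishes at x = 11/2, a logarithmic branch point, modulus 11/2.
The radius of convergence is the smallest modulus among the singular points: 11/2.


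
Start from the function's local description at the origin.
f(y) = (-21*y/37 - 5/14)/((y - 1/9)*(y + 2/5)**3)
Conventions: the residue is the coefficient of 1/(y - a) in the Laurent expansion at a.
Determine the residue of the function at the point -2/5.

At the order-3 pole -2/5 set g(y) = (y - (-2/5))^3*f(y) = (-21*y/37 - 5/14)/(y - 1/9).
Order-3 pole: residue = g''(a)/2; g''(-2/5) = 19834875/3151253, so the residue is 19834875/6302506.

The residue is 19834875/6302506.


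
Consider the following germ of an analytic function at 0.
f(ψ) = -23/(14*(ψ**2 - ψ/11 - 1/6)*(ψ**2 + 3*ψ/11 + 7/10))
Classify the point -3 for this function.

Denominator factors: ψ**2 - ψ/11 - 1/6 = 601/66 at ψ = -3; ψ**2 + 3*ψ/11 + 7/10 = 977/110 at ψ = -3 — none vanishes.
So the germ continues analytically to -3.

The point is a regular point.


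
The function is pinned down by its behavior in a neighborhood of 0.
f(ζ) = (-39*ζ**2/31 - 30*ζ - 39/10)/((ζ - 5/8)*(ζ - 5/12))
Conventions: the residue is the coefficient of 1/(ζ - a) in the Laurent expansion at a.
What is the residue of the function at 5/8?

The residue is -688689/6200.

At the order-1 pole 5/8 set g(ζ) = (ζ - (5/8))*f(ζ) = (-39*ζ**2/31 - 30*ζ - 39/10)/(ζ - 5/12).
Simple pole: residue = g(a) at a = 5/8, which is -688689/6200.


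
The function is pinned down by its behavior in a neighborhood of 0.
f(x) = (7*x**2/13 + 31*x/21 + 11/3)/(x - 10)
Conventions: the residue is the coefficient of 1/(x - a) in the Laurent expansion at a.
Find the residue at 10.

At the order-1 pole 10 set g(x) = (x - (10))*f(x) = 7*x**2/13 + 31*x/21 + 11/3.
Simple pole: residue = g(a) at a = 10, which is 6577/91.

The residue is 6577/91.


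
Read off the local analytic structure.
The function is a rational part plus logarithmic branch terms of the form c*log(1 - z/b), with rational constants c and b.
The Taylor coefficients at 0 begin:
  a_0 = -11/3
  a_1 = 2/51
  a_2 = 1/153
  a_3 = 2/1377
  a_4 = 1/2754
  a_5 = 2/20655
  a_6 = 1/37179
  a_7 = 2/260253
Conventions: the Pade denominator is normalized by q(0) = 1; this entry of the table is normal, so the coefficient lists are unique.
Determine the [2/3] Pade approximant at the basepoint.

The Pade approximant has numerator coefficients [-11/3, 78346/52275, -40433/313650]; denominator coefficients [1, -408/1025, 67/2050, 1/27675].

Taylor coefficients needed (read off): a_0 = -11/3, a_1 = 2/51, a_2 = 1/153, a_3 = 2/1377, a_4 = 1/2754, a_5 = 2/20655.
Write the denominator as Q(z) = 1 + q1*z + q2*z^2 + q3*z^3. Requiring Q*f - P = O(z^6) with deg P <= 2 kills the coefficients of z^3..z^5 in Q*f:
  z^3: a_3 + q1*a_2 + q2*a_1 + q3*a_0 = 0, i.e. 2/1377 + (1/153)*q1 + (2/51)*q2 + (-11/3)*q3 = 0.
  z^4: a_4 + q1*a_3 + q2*a_2 + q3*a_1 = 0, i.e. 1/2754 + (2/1377)*q1 + (1/153)*q2 + (2/51)*q3 = 0.
  z^5: a_5 + q1*a_4 + q2*a_3 + q3*a_2 = 0, i.e. 2/20655 + (1/2754)*q1 + (2/1377)*q2 + (1/153)*q3 = 0.
Solving this linear system: q1 = -408/1025, q2 = 67/2050, q3 = 1/27675.
The numerator is Q*f truncated at degree 2: P0 = a_0 = -11/3; P1 = a_1 + q1*a_0 = 78346/52275; P2 = a_2 + q1*a_1 + q2*a_0 = -40433/313650.


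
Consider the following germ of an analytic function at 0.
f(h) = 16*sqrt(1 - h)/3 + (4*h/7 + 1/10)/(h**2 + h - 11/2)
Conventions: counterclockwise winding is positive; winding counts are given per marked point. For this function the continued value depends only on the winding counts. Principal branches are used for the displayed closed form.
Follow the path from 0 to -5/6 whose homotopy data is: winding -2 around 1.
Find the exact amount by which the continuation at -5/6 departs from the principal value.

Continued minus principal equals 0.

The rational part is single-valued and drops out of the difference; each branch term changes only by its own monodromy.
(16/3)*sqrt(1 - h/(1)): winding -2 is even, the square root returns to the same sheet, contribution 0.
Summing the contributions at h = -5/6 gives 0.


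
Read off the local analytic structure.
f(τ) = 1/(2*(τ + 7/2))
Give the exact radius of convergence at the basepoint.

The radius of convergence is 7/2.

Denominator factor (τ + 7/2): pole of order 1 at -7/2, modulus 7/2.
The radius of convergence is the smallest modulus among the singular points: 7/2.


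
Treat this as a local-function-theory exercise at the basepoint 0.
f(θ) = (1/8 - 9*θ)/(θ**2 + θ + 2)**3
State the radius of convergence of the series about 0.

Denominator factor (θ**2 + θ + 2)^3: discriminant -7, complex-conjugate roots (-1/2) + ((1/2)*sqrt(7))*i and (-1/2) - ((1/2)*sqrt(7))*i; poles of order 3, moduli sqrt(2) and sqrt(2).
The radius of convergence is the smallest modulus among the singular points: sqrt(2).

The radius of convergence is sqrt(2).


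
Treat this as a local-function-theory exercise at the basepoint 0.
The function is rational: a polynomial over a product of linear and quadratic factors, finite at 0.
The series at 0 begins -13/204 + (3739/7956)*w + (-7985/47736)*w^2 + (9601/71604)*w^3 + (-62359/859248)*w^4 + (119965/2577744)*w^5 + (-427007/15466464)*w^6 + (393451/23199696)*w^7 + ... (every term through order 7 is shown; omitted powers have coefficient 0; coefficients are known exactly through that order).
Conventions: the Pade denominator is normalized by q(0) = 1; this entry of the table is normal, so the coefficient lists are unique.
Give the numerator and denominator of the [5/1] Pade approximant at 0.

Taylor coefficients needed (read off): a_0 = -13/204, a_1 = 3739/7956, a_2 = -7985/47736, a_3 = 9601/71604, a_4 = -62359/859248, a_5 = 119965/2577744, a_6 = -427007/15466464.
Write the denominator as Q(w) = 1 + q1*w. Requiring Q*f - P = O(w^7) with deg P <= 5 kills the coefficients of w^6..w^6 in Q*f:
  w^6: a_6 + q1*a_5 = 0, i.e. -427007/15466464 + (119965/2577744)*q1 = 0.
Solving this linear system: q1 = 427007/719790.
The numerator is Q*f truncated at degree 5: P0 = a_0 = -13/204; P1 = a_1 + q1*a_0 = 91659343/212098120; P2 = a_2 + q1*a_1 = 2956753/26512265; P3 = a_3 + q1*a_2 = 2956753/84839248; P4 = a_4 + q1*a_3 = 2956753/424196240; P5 = a_5 + q1*a_4 = 2956753/848392480.

The Pade approximant has numerator coefficients [-13/204, 91659343/212098120, 2956753/26512265, 2956753/84839248, 2956753/424196240, 2956753/848392480]; denominator coefficients [1, 427007/719790].
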